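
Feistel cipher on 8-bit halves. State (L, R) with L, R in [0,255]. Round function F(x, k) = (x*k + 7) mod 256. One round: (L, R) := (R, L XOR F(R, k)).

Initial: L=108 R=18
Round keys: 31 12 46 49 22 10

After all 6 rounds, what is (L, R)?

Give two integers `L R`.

Round 1 (k=31): L=18 R=89
Round 2 (k=12): L=89 R=33
Round 3 (k=46): L=33 R=172
Round 4 (k=49): L=172 R=210
Round 5 (k=22): L=210 R=191
Round 6 (k=10): L=191 R=175

Answer: 191 175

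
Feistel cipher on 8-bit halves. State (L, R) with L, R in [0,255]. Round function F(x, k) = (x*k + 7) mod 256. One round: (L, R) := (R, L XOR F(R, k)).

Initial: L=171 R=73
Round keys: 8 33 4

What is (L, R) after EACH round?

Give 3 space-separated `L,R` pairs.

Round 1 (k=8): L=73 R=228
Round 2 (k=33): L=228 R=34
Round 3 (k=4): L=34 R=107

Answer: 73,228 228,34 34,107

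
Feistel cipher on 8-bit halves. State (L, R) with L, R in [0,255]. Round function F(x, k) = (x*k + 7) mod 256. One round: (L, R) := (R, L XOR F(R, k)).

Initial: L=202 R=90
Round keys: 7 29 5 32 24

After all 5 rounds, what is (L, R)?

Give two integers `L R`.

Answer: 159 167

Derivation:
Round 1 (k=7): L=90 R=183
Round 2 (k=29): L=183 R=152
Round 3 (k=5): L=152 R=72
Round 4 (k=32): L=72 R=159
Round 5 (k=24): L=159 R=167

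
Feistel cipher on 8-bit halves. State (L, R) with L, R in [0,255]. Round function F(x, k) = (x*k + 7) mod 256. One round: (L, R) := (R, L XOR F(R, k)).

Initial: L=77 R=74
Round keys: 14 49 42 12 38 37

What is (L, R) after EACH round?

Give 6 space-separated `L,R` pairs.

Answer: 74,94 94,79 79,163 163,228 228,124 124,23

Derivation:
Round 1 (k=14): L=74 R=94
Round 2 (k=49): L=94 R=79
Round 3 (k=42): L=79 R=163
Round 4 (k=12): L=163 R=228
Round 5 (k=38): L=228 R=124
Round 6 (k=37): L=124 R=23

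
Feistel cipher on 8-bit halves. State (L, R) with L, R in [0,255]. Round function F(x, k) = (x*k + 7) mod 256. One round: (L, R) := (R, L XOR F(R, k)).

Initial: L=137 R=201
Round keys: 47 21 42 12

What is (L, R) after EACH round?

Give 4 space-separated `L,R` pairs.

Round 1 (k=47): L=201 R=103
Round 2 (k=21): L=103 R=179
Round 3 (k=42): L=179 R=2
Round 4 (k=12): L=2 R=172

Answer: 201,103 103,179 179,2 2,172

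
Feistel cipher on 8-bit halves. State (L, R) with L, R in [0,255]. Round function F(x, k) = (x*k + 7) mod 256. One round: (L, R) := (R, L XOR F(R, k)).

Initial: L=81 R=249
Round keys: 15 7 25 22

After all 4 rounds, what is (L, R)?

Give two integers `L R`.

Answer: 231 168

Derivation:
Round 1 (k=15): L=249 R=207
Round 2 (k=7): L=207 R=73
Round 3 (k=25): L=73 R=231
Round 4 (k=22): L=231 R=168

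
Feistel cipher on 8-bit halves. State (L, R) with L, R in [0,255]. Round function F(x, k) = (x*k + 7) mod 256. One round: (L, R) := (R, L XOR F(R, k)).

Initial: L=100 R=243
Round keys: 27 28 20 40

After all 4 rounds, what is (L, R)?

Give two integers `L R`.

Round 1 (k=27): L=243 R=204
Round 2 (k=28): L=204 R=164
Round 3 (k=20): L=164 R=27
Round 4 (k=40): L=27 R=155

Answer: 27 155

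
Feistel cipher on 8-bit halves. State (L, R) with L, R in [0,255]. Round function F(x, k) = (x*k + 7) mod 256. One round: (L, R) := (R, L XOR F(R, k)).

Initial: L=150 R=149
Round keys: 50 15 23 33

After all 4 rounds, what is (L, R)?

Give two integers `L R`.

Answer: 29 145

Derivation:
Round 1 (k=50): L=149 R=183
Round 2 (k=15): L=183 R=85
Round 3 (k=23): L=85 R=29
Round 4 (k=33): L=29 R=145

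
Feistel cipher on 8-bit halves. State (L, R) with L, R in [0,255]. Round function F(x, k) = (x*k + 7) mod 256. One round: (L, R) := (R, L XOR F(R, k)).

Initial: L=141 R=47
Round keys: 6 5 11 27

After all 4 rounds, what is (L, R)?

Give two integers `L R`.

Round 1 (k=6): L=47 R=172
Round 2 (k=5): L=172 R=76
Round 3 (k=11): L=76 R=231
Round 4 (k=27): L=231 R=40

Answer: 231 40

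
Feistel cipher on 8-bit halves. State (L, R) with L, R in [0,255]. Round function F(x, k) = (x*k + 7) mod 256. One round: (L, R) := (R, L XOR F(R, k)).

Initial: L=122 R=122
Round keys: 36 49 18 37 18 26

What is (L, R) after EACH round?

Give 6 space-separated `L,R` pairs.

Answer: 122,85 85,54 54,134 134,83 83,91 91,22

Derivation:
Round 1 (k=36): L=122 R=85
Round 2 (k=49): L=85 R=54
Round 3 (k=18): L=54 R=134
Round 4 (k=37): L=134 R=83
Round 5 (k=18): L=83 R=91
Round 6 (k=26): L=91 R=22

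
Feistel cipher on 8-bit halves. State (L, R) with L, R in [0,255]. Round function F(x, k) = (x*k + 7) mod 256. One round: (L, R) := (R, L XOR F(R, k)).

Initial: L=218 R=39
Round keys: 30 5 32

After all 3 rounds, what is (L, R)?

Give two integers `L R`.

Answer: 113 100

Derivation:
Round 1 (k=30): L=39 R=67
Round 2 (k=5): L=67 R=113
Round 3 (k=32): L=113 R=100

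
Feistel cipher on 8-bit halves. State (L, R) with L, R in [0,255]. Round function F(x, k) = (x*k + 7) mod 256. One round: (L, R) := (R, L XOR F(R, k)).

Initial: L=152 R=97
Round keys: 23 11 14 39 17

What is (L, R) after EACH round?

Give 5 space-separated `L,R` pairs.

Round 1 (k=23): L=97 R=38
Round 2 (k=11): L=38 R=200
Round 3 (k=14): L=200 R=209
Round 4 (k=39): L=209 R=22
Round 5 (k=17): L=22 R=172

Answer: 97,38 38,200 200,209 209,22 22,172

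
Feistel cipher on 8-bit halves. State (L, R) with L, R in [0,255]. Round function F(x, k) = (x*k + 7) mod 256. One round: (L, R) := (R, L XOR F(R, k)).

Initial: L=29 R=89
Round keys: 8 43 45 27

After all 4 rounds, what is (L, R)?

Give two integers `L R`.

Answer: 89 126

Derivation:
Round 1 (k=8): L=89 R=210
Round 2 (k=43): L=210 R=20
Round 3 (k=45): L=20 R=89
Round 4 (k=27): L=89 R=126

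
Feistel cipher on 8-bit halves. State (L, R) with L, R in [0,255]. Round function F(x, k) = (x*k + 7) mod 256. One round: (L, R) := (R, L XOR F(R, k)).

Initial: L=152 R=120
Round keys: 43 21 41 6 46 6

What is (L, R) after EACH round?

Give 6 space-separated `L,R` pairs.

Answer: 120,183 183,114 114,254 254,137 137,91 91,160

Derivation:
Round 1 (k=43): L=120 R=183
Round 2 (k=21): L=183 R=114
Round 3 (k=41): L=114 R=254
Round 4 (k=6): L=254 R=137
Round 5 (k=46): L=137 R=91
Round 6 (k=6): L=91 R=160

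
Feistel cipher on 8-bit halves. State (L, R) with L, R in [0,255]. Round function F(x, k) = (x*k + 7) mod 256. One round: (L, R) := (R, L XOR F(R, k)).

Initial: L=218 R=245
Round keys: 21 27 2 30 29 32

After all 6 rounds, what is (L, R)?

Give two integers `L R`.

Answer: 237 218

Derivation:
Round 1 (k=21): L=245 R=250
Round 2 (k=27): L=250 R=144
Round 3 (k=2): L=144 R=221
Round 4 (k=30): L=221 R=125
Round 5 (k=29): L=125 R=237
Round 6 (k=32): L=237 R=218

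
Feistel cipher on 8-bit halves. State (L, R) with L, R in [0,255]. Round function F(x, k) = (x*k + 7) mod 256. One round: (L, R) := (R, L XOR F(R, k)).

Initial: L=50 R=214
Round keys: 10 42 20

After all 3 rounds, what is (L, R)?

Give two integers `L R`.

Answer: 135 194

Derivation:
Round 1 (k=10): L=214 R=81
Round 2 (k=42): L=81 R=135
Round 3 (k=20): L=135 R=194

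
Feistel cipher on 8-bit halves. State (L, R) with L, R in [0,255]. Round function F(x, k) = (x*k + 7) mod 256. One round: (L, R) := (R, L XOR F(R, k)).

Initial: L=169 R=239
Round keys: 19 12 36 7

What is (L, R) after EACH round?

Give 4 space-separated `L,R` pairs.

Round 1 (k=19): L=239 R=109
Round 2 (k=12): L=109 R=204
Round 3 (k=36): L=204 R=218
Round 4 (k=7): L=218 R=49

Answer: 239,109 109,204 204,218 218,49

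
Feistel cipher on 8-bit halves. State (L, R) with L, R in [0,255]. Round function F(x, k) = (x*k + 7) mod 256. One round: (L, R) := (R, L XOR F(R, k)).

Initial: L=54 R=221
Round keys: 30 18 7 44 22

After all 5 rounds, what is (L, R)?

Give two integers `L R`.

Round 1 (k=30): L=221 R=219
Round 2 (k=18): L=219 R=176
Round 3 (k=7): L=176 R=12
Round 4 (k=44): L=12 R=167
Round 5 (k=22): L=167 R=109

Answer: 167 109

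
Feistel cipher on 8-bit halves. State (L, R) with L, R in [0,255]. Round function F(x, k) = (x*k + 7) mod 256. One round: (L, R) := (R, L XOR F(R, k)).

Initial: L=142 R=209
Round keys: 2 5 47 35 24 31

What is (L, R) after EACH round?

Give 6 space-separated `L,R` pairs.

Round 1 (k=2): L=209 R=39
Round 2 (k=5): L=39 R=27
Round 3 (k=47): L=27 R=219
Round 4 (k=35): L=219 R=227
Round 5 (k=24): L=227 R=148
Round 6 (k=31): L=148 R=16

Answer: 209,39 39,27 27,219 219,227 227,148 148,16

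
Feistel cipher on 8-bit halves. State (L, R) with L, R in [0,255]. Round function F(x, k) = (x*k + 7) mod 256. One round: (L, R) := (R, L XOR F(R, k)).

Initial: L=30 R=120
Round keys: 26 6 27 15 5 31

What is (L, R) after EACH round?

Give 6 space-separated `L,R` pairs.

Round 1 (k=26): L=120 R=41
Round 2 (k=6): L=41 R=133
Round 3 (k=27): L=133 R=39
Round 4 (k=15): L=39 R=213
Round 5 (k=5): L=213 R=23
Round 6 (k=31): L=23 R=5

Answer: 120,41 41,133 133,39 39,213 213,23 23,5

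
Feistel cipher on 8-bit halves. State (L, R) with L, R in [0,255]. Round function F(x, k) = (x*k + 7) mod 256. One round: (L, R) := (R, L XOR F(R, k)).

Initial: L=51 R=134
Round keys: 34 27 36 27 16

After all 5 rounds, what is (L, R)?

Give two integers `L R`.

Round 1 (k=34): L=134 R=224
Round 2 (k=27): L=224 R=33
Round 3 (k=36): L=33 R=75
Round 4 (k=27): L=75 R=209
Round 5 (k=16): L=209 R=92

Answer: 209 92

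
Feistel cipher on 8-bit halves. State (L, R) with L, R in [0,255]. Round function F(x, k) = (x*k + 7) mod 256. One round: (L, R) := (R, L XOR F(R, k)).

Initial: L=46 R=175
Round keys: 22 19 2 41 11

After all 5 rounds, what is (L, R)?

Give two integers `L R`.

Round 1 (k=22): L=175 R=63
Round 2 (k=19): L=63 R=27
Round 3 (k=2): L=27 R=2
Round 4 (k=41): L=2 R=66
Round 5 (k=11): L=66 R=223

Answer: 66 223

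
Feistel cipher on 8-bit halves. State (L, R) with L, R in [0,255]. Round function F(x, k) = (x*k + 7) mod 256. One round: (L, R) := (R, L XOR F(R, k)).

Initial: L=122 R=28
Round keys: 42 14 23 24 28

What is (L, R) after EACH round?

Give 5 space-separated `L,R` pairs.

Round 1 (k=42): L=28 R=229
Round 2 (k=14): L=229 R=145
Round 3 (k=23): L=145 R=235
Round 4 (k=24): L=235 R=158
Round 5 (k=28): L=158 R=164

Answer: 28,229 229,145 145,235 235,158 158,164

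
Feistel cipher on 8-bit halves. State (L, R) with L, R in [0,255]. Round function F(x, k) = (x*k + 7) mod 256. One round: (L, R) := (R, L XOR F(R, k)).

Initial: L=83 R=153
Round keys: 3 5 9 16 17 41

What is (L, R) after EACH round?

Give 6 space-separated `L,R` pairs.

Answer: 153,129 129,21 21,69 69,66 66,44 44,81

Derivation:
Round 1 (k=3): L=153 R=129
Round 2 (k=5): L=129 R=21
Round 3 (k=9): L=21 R=69
Round 4 (k=16): L=69 R=66
Round 5 (k=17): L=66 R=44
Round 6 (k=41): L=44 R=81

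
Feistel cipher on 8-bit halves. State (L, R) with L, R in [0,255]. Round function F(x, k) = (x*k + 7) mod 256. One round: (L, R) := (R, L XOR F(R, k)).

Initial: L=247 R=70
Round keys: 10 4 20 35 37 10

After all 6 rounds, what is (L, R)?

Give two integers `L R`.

Answer: 143 56

Derivation:
Round 1 (k=10): L=70 R=52
Round 2 (k=4): L=52 R=145
Round 3 (k=20): L=145 R=111
Round 4 (k=35): L=111 R=165
Round 5 (k=37): L=165 R=143
Round 6 (k=10): L=143 R=56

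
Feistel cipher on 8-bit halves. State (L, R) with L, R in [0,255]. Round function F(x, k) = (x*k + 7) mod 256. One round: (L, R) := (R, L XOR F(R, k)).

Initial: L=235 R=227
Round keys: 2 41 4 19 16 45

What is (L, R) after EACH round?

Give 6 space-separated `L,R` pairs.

Answer: 227,38 38,254 254,217 217,220 220,30 30,145

Derivation:
Round 1 (k=2): L=227 R=38
Round 2 (k=41): L=38 R=254
Round 3 (k=4): L=254 R=217
Round 4 (k=19): L=217 R=220
Round 5 (k=16): L=220 R=30
Round 6 (k=45): L=30 R=145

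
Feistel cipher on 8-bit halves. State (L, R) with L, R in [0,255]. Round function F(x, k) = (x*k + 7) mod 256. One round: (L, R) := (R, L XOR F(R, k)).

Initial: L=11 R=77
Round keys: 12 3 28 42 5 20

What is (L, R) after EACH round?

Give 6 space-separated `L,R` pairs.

Round 1 (k=12): L=77 R=168
Round 2 (k=3): L=168 R=178
Round 3 (k=28): L=178 R=215
Round 4 (k=42): L=215 R=255
Round 5 (k=5): L=255 R=213
Round 6 (k=20): L=213 R=84

Answer: 77,168 168,178 178,215 215,255 255,213 213,84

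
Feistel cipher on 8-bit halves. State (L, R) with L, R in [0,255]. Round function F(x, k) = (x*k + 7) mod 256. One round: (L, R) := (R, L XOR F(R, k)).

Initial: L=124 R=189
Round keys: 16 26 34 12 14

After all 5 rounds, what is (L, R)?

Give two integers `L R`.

Round 1 (k=16): L=189 R=171
Round 2 (k=26): L=171 R=216
Round 3 (k=34): L=216 R=28
Round 4 (k=12): L=28 R=143
Round 5 (k=14): L=143 R=197

Answer: 143 197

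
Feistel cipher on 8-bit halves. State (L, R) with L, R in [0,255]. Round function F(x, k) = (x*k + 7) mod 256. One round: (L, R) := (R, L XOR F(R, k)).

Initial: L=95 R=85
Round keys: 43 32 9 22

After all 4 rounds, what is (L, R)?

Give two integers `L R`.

Round 1 (k=43): L=85 R=17
Round 2 (k=32): L=17 R=114
Round 3 (k=9): L=114 R=24
Round 4 (k=22): L=24 R=101

Answer: 24 101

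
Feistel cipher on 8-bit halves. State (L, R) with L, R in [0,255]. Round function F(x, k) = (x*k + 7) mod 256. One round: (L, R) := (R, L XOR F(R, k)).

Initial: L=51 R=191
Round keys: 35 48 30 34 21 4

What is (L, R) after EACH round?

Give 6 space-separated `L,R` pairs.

Round 1 (k=35): L=191 R=23
Round 2 (k=48): L=23 R=232
Round 3 (k=30): L=232 R=32
Round 4 (k=34): L=32 R=175
Round 5 (k=21): L=175 R=66
Round 6 (k=4): L=66 R=160

Answer: 191,23 23,232 232,32 32,175 175,66 66,160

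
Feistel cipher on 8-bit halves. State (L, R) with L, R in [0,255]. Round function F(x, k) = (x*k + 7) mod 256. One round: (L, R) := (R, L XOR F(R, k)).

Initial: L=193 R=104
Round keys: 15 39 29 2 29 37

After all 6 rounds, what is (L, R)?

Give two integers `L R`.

Round 1 (k=15): L=104 R=222
Round 2 (k=39): L=222 R=177
Round 3 (k=29): L=177 R=202
Round 4 (k=2): L=202 R=42
Round 5 (k=29): L=42 R=3
Round 6 (k=37): L=3 R=92

Answer: 3 92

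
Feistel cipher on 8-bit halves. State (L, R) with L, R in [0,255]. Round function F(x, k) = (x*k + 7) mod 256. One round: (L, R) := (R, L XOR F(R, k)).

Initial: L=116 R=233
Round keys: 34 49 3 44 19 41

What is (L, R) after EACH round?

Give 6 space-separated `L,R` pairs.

Round 1 (k=34): L=233 R=141
Round 2 (k=49): L=141 R=237
Round 3 (k=3): L=237 R=67
Round 4 (k=44): L=67 R=102
Round 5 (k=19): L=102 R=218
Round 6 (k=41): L=218 R=151

Answer: 233,141 141,237 237,67 67,102 102,218 218,151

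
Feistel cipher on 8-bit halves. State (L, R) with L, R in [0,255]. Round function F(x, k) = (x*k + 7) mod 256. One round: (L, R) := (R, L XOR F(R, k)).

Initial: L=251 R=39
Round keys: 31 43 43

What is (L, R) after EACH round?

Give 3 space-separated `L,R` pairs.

Round 1 (k=31): L=39 R=59
Round 2 (k=43): L=59 R=215
Round 3 (k=43): L=215 R=31

Answer: 39,59 59,215 215,31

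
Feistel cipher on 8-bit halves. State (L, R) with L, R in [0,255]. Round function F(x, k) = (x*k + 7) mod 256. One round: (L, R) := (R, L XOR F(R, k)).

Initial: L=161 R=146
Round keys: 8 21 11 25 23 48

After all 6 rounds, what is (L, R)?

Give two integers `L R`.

Answer: 123 9

Derivation:
Round 1 (k=8): L=146 R=54
Round 2 (k=21): L=54 R=231
Round 3 (k=11): L=231 R=194
Round 4 (k=25): L=194 R=30
Round 5 (k=23): L=30 R=123
Round 6 (k=48): L=123 R=9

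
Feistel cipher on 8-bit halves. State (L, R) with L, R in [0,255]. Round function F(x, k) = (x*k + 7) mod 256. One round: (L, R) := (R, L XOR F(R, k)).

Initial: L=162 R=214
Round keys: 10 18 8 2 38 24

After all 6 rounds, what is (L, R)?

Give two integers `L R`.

Answer: 241 83

Derivation:
Round 1 (k=10): L=214 R=193
Round 2 (k=18): L=193 R=79
Round 3 (k=8): L=79 R=190
Round 4 (k=2): L=190 R=204
Round 5 (k=38): L=204 R=241
Round 6 (k=24): L=241 R=83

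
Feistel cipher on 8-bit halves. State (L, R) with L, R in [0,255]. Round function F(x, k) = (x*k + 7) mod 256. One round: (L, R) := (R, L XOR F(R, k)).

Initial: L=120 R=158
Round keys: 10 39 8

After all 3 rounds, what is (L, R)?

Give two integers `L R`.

Round 1 (k=10): L=158 R=75
Round 2 (k=39): L=75 R=234
Round 3 (k=8): L=234 R=28

Answer: 234 28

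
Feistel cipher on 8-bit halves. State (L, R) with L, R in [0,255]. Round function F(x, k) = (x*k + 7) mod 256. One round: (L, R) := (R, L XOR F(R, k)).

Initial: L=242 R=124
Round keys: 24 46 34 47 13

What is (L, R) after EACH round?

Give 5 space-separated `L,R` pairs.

Round 1 (k=24): L=124 R=85
Round 2 (k=46): L=85 R=49
Round 3 (k=34): L=49 R=220
Round 4 (k=47): L=220 R=90
Round 5 (k=13): L=90 R=69

Answer: 124,85 85,49 49,220 220,90 90,69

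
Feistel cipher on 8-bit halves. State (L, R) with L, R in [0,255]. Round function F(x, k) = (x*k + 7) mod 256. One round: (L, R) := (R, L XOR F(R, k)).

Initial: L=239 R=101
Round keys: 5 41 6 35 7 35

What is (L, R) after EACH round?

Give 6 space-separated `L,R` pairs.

Round 1 (k=5): L=101 R=239
Round 2 (k=41): L=239 R=43
Round 3 (k=6): L=43 R=230
Round 4 (k=35): L=230 R=82
Round 5 (k=7): L=82 R=163
Round 6 (k=35): L=163 R=2

Answer: 101,239 239,43 43,230 230,82 82,163 163,2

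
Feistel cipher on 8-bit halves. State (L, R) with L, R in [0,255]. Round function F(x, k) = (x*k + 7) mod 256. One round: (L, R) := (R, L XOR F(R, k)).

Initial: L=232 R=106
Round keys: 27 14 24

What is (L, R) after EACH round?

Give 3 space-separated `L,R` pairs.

Answer: 106,221 221,119 119,242

Derivation:
Round 1 (k=27): L=106 R=221
Round 2 (k=14): L=221 R=119
Round 3 (k=24): L=119 R=242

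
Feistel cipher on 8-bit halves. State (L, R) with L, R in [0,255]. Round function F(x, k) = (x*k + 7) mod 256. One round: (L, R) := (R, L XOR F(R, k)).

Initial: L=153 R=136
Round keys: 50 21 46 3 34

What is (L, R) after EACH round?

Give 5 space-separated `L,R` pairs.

Answer: 136,14 14,165 165,163 163,85 85,242

Derivation:
Round 1 (k=50): L=136 R=14
Round 2 (k=21): L=14 R=165
Round 3 (k=46): L=165 R=163
Round 4 (k=3): L=163 R=85
Round 5 (k=34): L=85 R=242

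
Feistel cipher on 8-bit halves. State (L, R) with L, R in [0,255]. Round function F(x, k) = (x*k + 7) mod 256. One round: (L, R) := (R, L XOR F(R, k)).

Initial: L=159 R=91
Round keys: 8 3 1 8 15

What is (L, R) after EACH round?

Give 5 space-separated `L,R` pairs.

Round 1 (k=8): L=91 R=64
Round 2 (k=3): L=64 R=156
Round 3 (k=1): L=156 R=227
Round 4 (k=8): L=227 R=131
Round 5 (k=15): L=131 R=87

Answer: 91,64 64,156 156,227 227,131 131,87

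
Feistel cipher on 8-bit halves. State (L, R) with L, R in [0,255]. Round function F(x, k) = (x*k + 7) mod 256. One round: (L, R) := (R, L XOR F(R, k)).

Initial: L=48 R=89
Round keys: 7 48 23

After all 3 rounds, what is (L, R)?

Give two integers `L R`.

Answer: 126 31

Derivation:
Round 1 (k=7): L=89 R=70
Round 2 (k=48): L=70 R=126
Round 3 (k=23): L=126 R=31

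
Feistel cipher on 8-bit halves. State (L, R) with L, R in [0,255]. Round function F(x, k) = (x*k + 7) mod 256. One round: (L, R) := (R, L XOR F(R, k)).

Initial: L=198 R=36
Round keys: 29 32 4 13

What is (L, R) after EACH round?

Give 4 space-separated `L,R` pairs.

Round 1 (k=29): L=36 R=221
Round 2 (k=32): L=221 R=131
Round 3 (k=4): L=131 R=206
Round 4 (k=13): L=206 R=254

Answer: 36,221 221,131 131,206 206,254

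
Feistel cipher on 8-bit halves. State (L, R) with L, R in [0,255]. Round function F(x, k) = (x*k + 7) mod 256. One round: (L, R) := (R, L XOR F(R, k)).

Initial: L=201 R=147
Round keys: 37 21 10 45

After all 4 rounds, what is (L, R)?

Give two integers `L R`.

Answer: 190 60

Derivation:
Round 1 (k=37): L=147 R=143
Round 2 (k=21): L=143 R=81
Round 3 (k=10): L=81 R=190
Round 4 (k=45): L=190 R=60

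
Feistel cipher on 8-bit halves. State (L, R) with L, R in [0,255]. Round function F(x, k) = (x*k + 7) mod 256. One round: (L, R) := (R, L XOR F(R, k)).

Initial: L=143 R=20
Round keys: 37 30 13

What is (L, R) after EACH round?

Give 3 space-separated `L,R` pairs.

Round 1 (k=37): L=20 R=100
Round 2 (k=30): L=100 R=171
Round 3 (k=13): L=171 R=210

Answer: 20,100 100,171 171,210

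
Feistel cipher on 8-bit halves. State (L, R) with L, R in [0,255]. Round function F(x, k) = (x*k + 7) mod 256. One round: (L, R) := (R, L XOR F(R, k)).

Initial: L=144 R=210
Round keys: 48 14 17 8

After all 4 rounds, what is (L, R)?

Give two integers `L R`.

Round 1 (k=48): L=210 R=247
Round 2 (k=14): L=247 R=91
Round 3 (k=17): L=91 R=229
Round 4 (k=8): L=229 R=116

Answer: 229 116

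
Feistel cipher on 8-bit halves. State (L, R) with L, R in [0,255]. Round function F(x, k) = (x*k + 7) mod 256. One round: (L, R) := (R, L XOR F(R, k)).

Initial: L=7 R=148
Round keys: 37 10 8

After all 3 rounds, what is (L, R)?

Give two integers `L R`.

Round 1 (k=37): L=148 R=108
Round 2 (k=10): L=108 R=171
Round 3 (k=8): L=171 R=51

Answer: 171 51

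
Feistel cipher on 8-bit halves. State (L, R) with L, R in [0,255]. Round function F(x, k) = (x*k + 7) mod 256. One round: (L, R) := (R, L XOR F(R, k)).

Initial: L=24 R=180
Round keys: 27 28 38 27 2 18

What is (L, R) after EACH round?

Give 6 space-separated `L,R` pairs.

Answer: 180,27 27,79 79,218 218,74 74,65 65,211

Derivation:
Round 1 (k=27): L=180 R=27
Round 2 (k=28): L=27 R=79
Round 3 (k=38): L=79 R=218
Round 4 (k=27): L=218 R=74
Round 5 (k=2): L=74 R=65
Round 6 (k=18): L=65 R=211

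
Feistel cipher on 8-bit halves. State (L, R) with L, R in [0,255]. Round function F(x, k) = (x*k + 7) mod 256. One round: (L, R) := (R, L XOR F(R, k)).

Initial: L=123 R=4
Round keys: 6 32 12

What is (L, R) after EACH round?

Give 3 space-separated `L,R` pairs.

Round 1 (k=6): L=4 R=100
Round 2 (k=32): L=100 R=131
Round 3 (k=12): L=131 R=79

Answer: 4,100 100,131 131,79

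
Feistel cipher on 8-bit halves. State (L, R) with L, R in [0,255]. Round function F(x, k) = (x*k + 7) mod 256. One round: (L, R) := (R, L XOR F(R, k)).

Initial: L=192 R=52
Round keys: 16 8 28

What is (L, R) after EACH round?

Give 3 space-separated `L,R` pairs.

Answer: 52,135 135,11 11,188

Derivation:
Round 1 (k=16): L=52 R=135
Round 2 (k=8): L=135 R=11
Round 3 (k=28): L=11 R=188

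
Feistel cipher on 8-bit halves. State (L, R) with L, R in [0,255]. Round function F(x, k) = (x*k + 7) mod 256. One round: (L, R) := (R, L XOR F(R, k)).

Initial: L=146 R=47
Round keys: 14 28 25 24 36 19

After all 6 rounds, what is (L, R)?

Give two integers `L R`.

Answer: 67 147

Derivation:
Round 1 (k=14): L=47 R=11
Round 2 (k=28): L=11 R=20
Round 3 (k=25): L=20 R=240
Round 4 (k=24): L=240 R=147
Round 5 (k=36): L=147 R=67
Round 6 (k=19): L=67 R=147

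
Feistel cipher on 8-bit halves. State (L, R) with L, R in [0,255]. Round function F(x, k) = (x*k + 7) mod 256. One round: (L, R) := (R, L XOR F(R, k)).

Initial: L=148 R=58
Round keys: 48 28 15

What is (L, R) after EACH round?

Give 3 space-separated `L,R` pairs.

Answer: 58,115 115,161 161,5

Derivation:
Round 1 (k=48): L=58 R=115
Round 2 (k=28): L=115 R=161
Round 3 (k=15): L=161 R=5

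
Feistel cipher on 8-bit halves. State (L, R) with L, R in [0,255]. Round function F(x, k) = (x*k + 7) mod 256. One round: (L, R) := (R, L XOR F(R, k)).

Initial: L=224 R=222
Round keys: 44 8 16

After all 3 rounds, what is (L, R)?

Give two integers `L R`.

Round 1 (k=44): L=222 R=207
Round 2 (k=8): L=207 R=161
Round 3 (k=16): L=161 R=216

Answer: 161 216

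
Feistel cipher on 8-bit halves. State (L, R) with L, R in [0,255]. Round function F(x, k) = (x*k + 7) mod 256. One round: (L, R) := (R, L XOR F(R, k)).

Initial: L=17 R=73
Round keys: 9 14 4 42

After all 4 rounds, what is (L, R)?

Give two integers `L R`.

Answer: 190 255

Derivation:
Round 1 (k=9): L=73 R=137
Round 2 (k=14): L=137 R=204
Round 3 (k=4): L=204 R=190
Round 4 (k=42): L=190 R=255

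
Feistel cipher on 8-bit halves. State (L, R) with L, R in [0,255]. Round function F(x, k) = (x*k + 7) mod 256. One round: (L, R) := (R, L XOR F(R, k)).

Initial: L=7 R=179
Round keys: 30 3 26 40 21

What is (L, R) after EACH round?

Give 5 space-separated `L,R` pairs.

Answer: 179,6 6,170 170,77 77,165 165,221

Derivation:
Round 1 (k=30): L=179 R=6
Round 2 (k=3): L=6 R=170
Round 3 (k=26): L=170 R=77
Round 4 (k=40): L=77 R=165
Round 5 (k=21): L=165 R=221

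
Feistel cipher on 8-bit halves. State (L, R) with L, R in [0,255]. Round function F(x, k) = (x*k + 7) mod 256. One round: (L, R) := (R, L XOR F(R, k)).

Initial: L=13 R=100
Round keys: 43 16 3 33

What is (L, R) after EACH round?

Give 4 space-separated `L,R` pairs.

Answer: 100,222 222,131 131,78 78,150

Derivation:
Round 1 (k=43): L=100 R=222
Round 2 (k=16): L=222 R=131
Round 3 (k=3): L=131 R=78
Round 4 (k=33): L=78 R=150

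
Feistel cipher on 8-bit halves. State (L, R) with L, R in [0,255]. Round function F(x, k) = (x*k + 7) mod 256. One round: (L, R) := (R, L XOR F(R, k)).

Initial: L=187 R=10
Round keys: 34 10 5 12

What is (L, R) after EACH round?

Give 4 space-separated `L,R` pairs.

Round 1 (k=34): L=10 R=224
Round 2 (k=10): L=224 R=205
Round 3 (k=5): L=205 R=232
Round 4 (k=12): L=232 R=42

Answer: 10,224 224,205 205,232 232,42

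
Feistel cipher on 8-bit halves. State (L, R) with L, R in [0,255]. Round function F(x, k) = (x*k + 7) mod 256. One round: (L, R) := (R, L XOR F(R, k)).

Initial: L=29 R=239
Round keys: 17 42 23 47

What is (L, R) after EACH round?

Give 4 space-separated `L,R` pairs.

Answer: 239,251 251,218 218,102 102,27

Derivation:
Round 1 (k=17): L=239 R=251
Round 2 (k=42): L=251 R=218
Round 3 (k=23): L=218 R=102
Round 4 (k=47): L=102 R=27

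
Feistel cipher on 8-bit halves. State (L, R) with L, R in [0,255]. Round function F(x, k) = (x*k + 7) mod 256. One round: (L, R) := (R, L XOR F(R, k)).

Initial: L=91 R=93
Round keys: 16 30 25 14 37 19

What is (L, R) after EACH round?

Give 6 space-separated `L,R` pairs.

Answer: 93,140 140,50 50,101 101,191 191,199 199,115

Derivation:
Round 1 (k=16): L=93 R=140
Round 2 (k=30): L=140 R=50
Round 3 (k=25): L=50 R=101
Round 4 (k=14): L=101 R=191
Round 5 (k=37): L=191 R=199
Round 6 (k=19): L=199 R=115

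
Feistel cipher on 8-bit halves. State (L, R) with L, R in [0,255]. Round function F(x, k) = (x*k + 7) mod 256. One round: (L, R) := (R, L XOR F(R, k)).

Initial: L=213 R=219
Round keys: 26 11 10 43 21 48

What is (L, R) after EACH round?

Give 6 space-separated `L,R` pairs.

Answer: 219,144 144,236 236,175 175,128 128,40 40,7

Derivation:
Round 1 (k=26): L=219 R=144
Round 2 (k=11): L=144 R=236
Round 3 (k=10): L=236 R=175
Round 4 (k=43): L=175 R=128
Round 5 (k=21): L=128 R=40
Round 6 (k=48): L=40 R=7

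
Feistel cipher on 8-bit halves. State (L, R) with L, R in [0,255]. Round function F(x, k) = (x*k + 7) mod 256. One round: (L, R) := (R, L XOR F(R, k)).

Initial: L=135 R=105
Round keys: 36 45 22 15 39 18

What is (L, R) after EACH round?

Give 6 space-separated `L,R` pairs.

Round 1 (k=36): L=105 R=76
Round 2 (k=45): L=76 R=10
Round 3 (k=22): L=10 R=175
Round 4 (k=15): L=175 R=66
Round 5 (k=39): L=66 R=186
Round 6 (k=18): L=186 R=89

Answer: 105,76 76,10 10,175 175,66 66,186 186,89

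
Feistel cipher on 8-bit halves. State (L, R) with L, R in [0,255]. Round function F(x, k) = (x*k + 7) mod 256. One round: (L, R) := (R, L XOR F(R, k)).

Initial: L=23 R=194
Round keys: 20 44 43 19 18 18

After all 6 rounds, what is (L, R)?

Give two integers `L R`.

Answer: 185 213

Derivation:
Round 1 (k=20): L=194 R=56
Round 2 (k=44): L=56 R=101
Round 3 (k=43): L=101 R=198
Round 4 (k=19): L=198 R=220
Round 5 (k=18): L=220 R=185
Round 6 (k=18): L=185 R=213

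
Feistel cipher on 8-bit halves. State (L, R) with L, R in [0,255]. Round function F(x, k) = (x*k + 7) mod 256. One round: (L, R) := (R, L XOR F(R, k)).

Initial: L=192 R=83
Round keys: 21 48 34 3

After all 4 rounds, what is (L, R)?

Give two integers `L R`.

Round 1 (k=21): L=83 R=22
Round 2 (k=48): L=22 R=116
Round 3 (k=34): L=116 R=121
Round 4 (k=3): L=121 R=6

Answer: 121 6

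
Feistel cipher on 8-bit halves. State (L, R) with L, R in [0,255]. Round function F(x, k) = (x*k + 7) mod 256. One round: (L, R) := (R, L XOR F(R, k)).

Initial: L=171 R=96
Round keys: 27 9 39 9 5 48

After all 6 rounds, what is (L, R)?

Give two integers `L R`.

Answer: 171 99

Derivation:
Round 1 (k=27): L=96 R=140
Round 2 (k=9): L=140 R=147
Round 3 (k=39): L=147 R=224
Round 4 (k=9): L=224 R=116
Round 5 (k=5): L=116 R=171
Round 6 (k=48): L=171 R=99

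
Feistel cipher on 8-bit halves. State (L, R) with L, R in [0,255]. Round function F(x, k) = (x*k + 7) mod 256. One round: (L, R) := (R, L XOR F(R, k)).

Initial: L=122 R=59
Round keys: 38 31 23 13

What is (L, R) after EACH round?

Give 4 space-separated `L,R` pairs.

Answer: 59,179 179,143 143,83 83,177

Derivation:
Round 1 (k=38): L=59 R=179
Round 2 (k=31): L=179 R=143
Round 3 (k=23): L=143 R=83
Round 4 (k=13): L=83 R=177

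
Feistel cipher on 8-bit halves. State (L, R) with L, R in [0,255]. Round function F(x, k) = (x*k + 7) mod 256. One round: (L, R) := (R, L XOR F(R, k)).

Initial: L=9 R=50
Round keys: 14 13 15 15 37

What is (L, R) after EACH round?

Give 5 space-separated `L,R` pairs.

Answer: 50,202 202,123 123,246 246,10 10,143

Derivation:
Round 1 (k=14): L=50 R=202
Round 2 (k=13): L=202 R=123
Round 3 (k=15): L=123 R=246
Round 4 (k=15): L=246 R=10
Round 5 (k=37): L=10 R=143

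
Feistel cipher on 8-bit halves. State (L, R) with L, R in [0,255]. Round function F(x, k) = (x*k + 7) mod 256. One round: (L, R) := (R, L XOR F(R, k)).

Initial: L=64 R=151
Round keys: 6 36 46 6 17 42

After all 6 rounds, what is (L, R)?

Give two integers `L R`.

Round 1 (k=6): L=151 R=209
Round 2 (k=36): L=209 R=252
Round 3 (k=46): L=252 R=158
Round 4 (k=6): L=158 R=71
Round 5 (k=17): L=71 R=32
Round 6 (k=42): L=32 R=0

Answer: 32 0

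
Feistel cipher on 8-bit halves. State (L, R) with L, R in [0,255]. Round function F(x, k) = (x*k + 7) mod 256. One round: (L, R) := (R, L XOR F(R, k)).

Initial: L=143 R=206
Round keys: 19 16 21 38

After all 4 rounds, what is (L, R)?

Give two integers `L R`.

Round 1 (k=19): L=206 R=222
Round 2 (k=16): L=222 R=41
Round 3 (k=21): L=41 R=186
Round 4 (k=38): L=186 R=138

Answer: 186 138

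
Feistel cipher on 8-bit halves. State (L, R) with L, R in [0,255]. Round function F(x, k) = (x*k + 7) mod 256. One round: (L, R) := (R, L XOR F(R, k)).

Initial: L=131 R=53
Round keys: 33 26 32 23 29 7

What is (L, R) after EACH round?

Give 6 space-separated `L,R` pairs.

Round 1 (k=33): L=53 R=95
Round 2 (k=26): L=95 R=152
Round 3 (k=32): L=152 R=88
Round 4 (k=23): L=88 R=119
Round 5 (k=29): L=119 R=218
Round 6 (k=7): L=218 R=138

Answer: 53,95 95,152 152,88 88,119 119,218 218,138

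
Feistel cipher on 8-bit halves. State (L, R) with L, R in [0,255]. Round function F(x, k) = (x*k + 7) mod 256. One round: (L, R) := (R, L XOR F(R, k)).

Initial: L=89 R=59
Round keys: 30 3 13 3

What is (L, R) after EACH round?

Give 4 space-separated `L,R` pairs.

Round 1 (k=30): L=59 R=168
Round 2 (k=3): L=168 R=196
Round 3 (k=13): L=196 R=83
Round 4 (k=3): L=83 R=196

Answer: 59,168 168,196 196,83 83,196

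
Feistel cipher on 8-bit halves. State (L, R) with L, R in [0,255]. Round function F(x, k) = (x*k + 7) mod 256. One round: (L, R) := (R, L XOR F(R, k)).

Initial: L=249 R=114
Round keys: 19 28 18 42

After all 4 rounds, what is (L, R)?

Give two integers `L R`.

Answer: 229 156

Derivation:
Round 1 (k=19): L=114 R=132
Round 2 (k=28): L=132 R=5
Round 3 (k=18): L=5 R=229
Round 4 (k=42): L=229 R=156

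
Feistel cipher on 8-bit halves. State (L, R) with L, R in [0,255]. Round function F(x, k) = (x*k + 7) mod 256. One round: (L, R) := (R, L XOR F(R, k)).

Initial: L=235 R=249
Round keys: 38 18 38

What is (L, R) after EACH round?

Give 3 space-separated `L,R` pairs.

Round 1 (k=38): L=249 R=22
Round 2 (k=18): L=22 R=106
Round 3 (k=38): L=106 R=213

Answer: 249,22 22,106 106,213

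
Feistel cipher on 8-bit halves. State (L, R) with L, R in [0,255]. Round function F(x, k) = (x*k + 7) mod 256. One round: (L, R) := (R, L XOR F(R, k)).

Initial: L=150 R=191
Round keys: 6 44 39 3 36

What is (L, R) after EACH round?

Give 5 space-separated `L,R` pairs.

Answer: 191,23 23,68 68,116 116,39 39,247

Derivation:
Round 1 (k=6): L=191 R=23
Round 2 (k=44): L=23 R=68
Round 3 (k=39): L=68 R=116
Round 4 (k=3): L=116 R=39
Round 5 (k=36): L=39 R=247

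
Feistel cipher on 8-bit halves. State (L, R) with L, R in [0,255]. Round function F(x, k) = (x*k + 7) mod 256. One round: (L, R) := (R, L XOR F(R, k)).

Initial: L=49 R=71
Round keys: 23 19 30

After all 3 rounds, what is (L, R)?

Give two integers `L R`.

Answer: 229 132

Derivation:
Round 1 (k=23): L=71 R=89
Round 2 (k=19): L=89 R=229
Round 3 (k=30): L=229 R=132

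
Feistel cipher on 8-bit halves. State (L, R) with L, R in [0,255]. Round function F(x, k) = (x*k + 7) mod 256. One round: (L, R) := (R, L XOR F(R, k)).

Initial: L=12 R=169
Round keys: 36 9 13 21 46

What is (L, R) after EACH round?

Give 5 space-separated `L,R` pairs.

Round 1 (k=36): L=169 R=199
Round 2 (k=9): L=199 R=175
Round 3 (k=13): L=175 R=45
Round 4 (k=21): L=45 R=23
Round 5 (k=46): L=23 R=4

Answer: 169,199 199,175 175,45 45,23 23,4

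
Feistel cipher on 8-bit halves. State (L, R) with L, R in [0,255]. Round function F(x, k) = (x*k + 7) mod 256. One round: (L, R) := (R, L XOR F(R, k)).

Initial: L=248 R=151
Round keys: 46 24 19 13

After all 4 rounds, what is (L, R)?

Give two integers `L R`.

Answer: 78 245

Derivation:
Round 1 (k=46): L=151 R=209
Round 2 (k=24): L=209 R=8
Round 3 (k=19): L=8 R=78
Round 4 (k=13): L=78 R=245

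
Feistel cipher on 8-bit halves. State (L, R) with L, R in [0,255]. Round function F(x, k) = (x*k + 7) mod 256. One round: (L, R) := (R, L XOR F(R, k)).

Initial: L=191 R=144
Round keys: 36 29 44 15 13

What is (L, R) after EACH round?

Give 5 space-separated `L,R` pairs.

Answer: 144,248 248,143 143,99 99,91 91,197

Derivation:
Round 1 (k=36): L=144 R=248
Round 2 (k=29): L=248 R=143
Round 3 (k=44): L=143 R=99
Round 4 (k=15): L=99 R=91
Round 5 (k=13): L=91 R=197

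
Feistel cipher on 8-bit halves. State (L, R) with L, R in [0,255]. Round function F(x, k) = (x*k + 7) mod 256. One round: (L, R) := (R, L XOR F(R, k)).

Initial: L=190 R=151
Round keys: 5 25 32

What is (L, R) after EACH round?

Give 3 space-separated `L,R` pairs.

Round 1 (k=5): L=151 R=68
Round 2 (k=25): L=68 R=60
Round 3 (k=32): L=60 R=195

Answer: 151,68 68,60 60,195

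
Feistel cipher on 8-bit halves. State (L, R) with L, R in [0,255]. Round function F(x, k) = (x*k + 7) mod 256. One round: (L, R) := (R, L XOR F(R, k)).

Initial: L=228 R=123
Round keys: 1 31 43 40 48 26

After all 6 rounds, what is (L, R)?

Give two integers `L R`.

Answer: 244 170

Derivation:
Round 1 (k=1): L=123 R=102
Round 2 (k=31): L=102 R=26
Round 3 (k=43): L=26 R=3
Round 4 (k=40): L=3 R=101
Round 5 (k=48): L=101 R=244
Round 6 (k=26): L=244 R=170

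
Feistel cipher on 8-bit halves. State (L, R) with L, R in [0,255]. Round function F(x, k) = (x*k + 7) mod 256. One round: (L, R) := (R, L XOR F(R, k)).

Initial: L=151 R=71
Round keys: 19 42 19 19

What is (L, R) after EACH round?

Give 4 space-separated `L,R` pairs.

Round 1 (k=19): L=71 R=219
Round 2 (k=42): L=219 R=178
Round 3 (k=19): L=178 R=230
Round 4 (k=19): L=230 R=171

Answer: 71,219 219,178 178,230 230,171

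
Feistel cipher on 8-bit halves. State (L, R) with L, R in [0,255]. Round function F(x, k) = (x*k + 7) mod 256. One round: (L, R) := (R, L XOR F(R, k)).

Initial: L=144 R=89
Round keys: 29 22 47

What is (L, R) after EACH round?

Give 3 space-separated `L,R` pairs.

Answer: 89,140 140,86 86,93

Derivation:
Round 1 (k=29): L=89 R=140
Round 2 (k=22): L=140 R=86
Round 3 (k=47): L=86 R=93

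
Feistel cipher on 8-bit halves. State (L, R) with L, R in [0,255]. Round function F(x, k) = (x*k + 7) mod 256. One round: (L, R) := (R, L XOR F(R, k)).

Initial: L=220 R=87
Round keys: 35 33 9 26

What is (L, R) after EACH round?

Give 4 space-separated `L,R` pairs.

Round 1 (k=35): L=87 R=48
Round 2 (k=33): L=48 R=96
Round 3 (k=9): L=96 R=87
Round 4 (k=26): L=87 R=189

Answer: 87,48 48,96 96,87 87,189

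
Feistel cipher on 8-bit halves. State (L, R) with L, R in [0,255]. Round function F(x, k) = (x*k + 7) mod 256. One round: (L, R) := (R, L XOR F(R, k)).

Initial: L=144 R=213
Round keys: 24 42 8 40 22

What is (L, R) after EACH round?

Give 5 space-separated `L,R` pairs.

Round 1 (k=24): L=213 R=111
Round 2 (k=42): L=111 R=232
Round 3 (k=8): L=232 R=40
Round 4 (k=40): L=40 R=175
Round 5 (k=22): L=175 R=57

Answer: 213,111 111,232 232,40 40,175 175,57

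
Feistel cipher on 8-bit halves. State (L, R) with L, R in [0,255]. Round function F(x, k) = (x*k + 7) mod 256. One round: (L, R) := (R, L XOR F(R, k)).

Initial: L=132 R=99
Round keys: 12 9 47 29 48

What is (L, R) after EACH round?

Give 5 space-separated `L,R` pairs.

Round 1 (k=12): L=99 R=47
Round 2 (k=9): L=47 R=205
Round 3 (k=47): L=205 R=133
Round 4 (k=29): L=133 R=213
Round 5 (k=48): L=213 R=114

Answer: 99,47 47,205 205,133 133,213 213,114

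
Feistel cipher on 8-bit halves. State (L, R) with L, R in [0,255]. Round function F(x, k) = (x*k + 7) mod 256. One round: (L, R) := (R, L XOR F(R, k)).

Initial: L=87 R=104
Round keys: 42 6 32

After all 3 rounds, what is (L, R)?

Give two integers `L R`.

Round 1 (k=42): L=104 R=64
Round 2 (k=6): L=64 R=239
Round 3 (k=32): L=239 R=167

Answer: 239 167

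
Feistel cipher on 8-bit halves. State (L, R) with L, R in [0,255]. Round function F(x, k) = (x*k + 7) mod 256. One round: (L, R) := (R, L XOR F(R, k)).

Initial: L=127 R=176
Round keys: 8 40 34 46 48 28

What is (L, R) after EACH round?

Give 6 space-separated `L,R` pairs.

Answer: 176,248 248,119 119,45 45,106 106,202 202,117

Derivation:
Round 1 (k=8): L=176 R=248
Round 2 (k=40): L=248 R=119
Round 3 (k=34): L=119 R=45
Round 4 (k=46): L=45 R=106
Round 5 (k=48): L=106 R=202
Round 6 (k=28): L=202 R=117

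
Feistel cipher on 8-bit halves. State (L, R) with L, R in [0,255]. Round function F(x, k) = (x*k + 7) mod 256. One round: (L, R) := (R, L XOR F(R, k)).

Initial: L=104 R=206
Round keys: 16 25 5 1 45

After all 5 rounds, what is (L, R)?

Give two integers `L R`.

Round 1 (k=16): L=206 R=143
Round 2 (k=25): L=143 R=48
Round 3 (k=5): L=48 R=120
Round 4 (k=1): L=120 R=79
Round 5 (k=45): L=79 R=146

Answer: 79 146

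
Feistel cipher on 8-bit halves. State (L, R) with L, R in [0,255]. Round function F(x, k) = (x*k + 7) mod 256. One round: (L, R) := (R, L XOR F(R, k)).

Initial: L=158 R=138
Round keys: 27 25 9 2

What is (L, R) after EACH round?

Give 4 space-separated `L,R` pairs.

Round 1 (k=27): L=138 R=11
Round 2 (k=25): L=11 R=144
Round 3 (k=9): L=144 R=28
Round 4 (k=2): L=28 R=175

Answer: 138,11 11,144 144,28 28,175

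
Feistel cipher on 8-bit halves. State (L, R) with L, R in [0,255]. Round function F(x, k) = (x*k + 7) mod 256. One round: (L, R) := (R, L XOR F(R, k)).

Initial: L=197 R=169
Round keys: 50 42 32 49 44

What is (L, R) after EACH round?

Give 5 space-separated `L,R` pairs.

Round 1 (k=50): L=169 R=204
Round 2 (k=42): L=204 R=214
Round 3 (k=32): L=214 R=11
Round 4 (k=49): L=11 R=244
Round 5 (k=44): L=244 R=252

Answer: 169,204 204,214 214,11 11,244 244,252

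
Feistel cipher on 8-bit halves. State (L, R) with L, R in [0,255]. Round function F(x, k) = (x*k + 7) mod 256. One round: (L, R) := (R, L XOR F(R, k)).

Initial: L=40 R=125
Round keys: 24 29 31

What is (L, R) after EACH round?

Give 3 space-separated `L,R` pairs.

Answer: 125,151 151,95 95,31

Derivation:
Round 1 (k=24): L=125 R=151
Round 2 (k=29): L=151 R=95
Round 3 (k=31): L=95 R=31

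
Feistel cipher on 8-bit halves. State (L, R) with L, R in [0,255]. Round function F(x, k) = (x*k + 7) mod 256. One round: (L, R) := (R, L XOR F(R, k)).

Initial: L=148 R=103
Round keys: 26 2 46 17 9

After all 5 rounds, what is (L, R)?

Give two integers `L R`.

Round 1 (k=26): L=103 R=233
Round 2 (k=2): L=233 R=190
Round 3 (k=46): L=190 R=194
Round 4 (k=17): L=194 R=87
Round 5 (k=9): L=87 R=212

Answer: 87 212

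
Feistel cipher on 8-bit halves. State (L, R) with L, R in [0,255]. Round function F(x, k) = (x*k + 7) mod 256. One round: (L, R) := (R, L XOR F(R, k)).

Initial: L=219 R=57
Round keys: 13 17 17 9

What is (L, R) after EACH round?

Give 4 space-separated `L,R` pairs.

Answer: 57,55 55,151 151,57 57,159

Derivation:
Round 1 (k=13): L=57 R=55
Round 2 (k=17): L=55 R=151
Round 3 (k=17): L=151 R=57
Round 4 (k=9): L=57 R=159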